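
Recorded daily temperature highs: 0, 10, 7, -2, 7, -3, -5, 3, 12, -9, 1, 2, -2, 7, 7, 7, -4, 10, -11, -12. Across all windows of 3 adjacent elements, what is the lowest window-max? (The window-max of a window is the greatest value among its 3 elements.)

0 10 7 → max 10
10 7 -2 → max 10
7 -2 7 → max 7
-2 7 -3 → max 7
7 -3 -5 → max 7
-3 -5 3 → max 3
-5 3 12 → max 12
3 12 -9 → max 12
12 -9 1 → max 12
-9 1 2 → max 2
1 2 -2 → max 2
2 -2 7 → max 7
-2 7 7 → max 7
7 7 7 → max 7
7 7 -4 → max 7
7 -4 10 → max 10
-4 10 -11 → max 10
10 -11 -12 → max 10
Lowest of these is 2.

2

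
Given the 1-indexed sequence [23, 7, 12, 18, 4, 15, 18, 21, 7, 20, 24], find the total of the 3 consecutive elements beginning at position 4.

37

Elements at indices 4..6: 18, 4, 15
sum(18, 4, 15) = 37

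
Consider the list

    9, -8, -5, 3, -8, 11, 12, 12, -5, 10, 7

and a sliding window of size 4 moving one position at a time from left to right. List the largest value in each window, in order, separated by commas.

9, 3, 11, 12, 12, 12, 12, 12

Sliding a size-4 window across the 11 values:
(9, -8, -5, 3) → max 9
(-8, -5, 3, -8) → max 3
(-5, 3, -8, 11) → max 11
(3, -8, 11, 12) → max 12
(-8, 11, 12, 12) → max 12
(11, 12, 12, -5) → max 12
(12, 12, -5, 10) → max 12
(12, -5, 10, 7) → max 12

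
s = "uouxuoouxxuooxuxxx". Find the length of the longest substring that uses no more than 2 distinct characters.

[u] 1 distinct, len 1
[u, o] 2 distinct, len 2
[u, o, u] 2 distinct, len 3
[u, x] 2 distinct, len 2
[u, x, u] 2 distinct, len 3
[u, o] 2 distinct, len 2
[u, o, o] 2 distinct, len 3
[u, o, o, u] 2 distinct, len 4
[u, x] 2 distinct, len 2
[u, x, x] 2 distinct, len 3
[u, x, x, u] 2 distinct, len 4
[u, o] 2 distinct, len 2
[u, o, o] 2 distinct, len 3
[o, o, x] 2 distinct, len 3
[x, u] 2 distinct, len 2
[x, u, x] 2 distinct, len 3
[x, u, x, x] 2 distinct, len 4
[x, u, x, x, x] 2 distinct, len 5
Longest length with ≤2 distinct: 5.

5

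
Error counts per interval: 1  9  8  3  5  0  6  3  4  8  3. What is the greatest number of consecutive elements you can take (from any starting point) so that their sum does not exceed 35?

Extend to the right; shrink from the left whenever the sum exceeds 35:
add 1: [1] sum 1, len 1
add 9: [1, 9] sum 10, len 2
add 8: [1, 9, 8] sum 18, len 3
add 3: [1, 9, 8, 3] sum 21, len 4
add 5: [1, 9, 8, 3, 5] sum 26, len 5
add 0: [1, 9, 8, 3, 5, 0] sum 26, len 6
add 6: [1, 9, 8, 3, 5, 0, 6] sum 32, len 7
add 3: [1, 9, 8, 3, 5, 0, 6, 3] sum 35, len 8
add 4: [8, 3, 5, 0, 6, 3, 4] sum 29, len 7
add 8: [3, 5, 0, 6, 3, 4, 8] sum 29, len 7
add 3: [3, 5, 0, 6, 3, 4, 8, 3] sum 32, len 8
Longest length seen: 8.

8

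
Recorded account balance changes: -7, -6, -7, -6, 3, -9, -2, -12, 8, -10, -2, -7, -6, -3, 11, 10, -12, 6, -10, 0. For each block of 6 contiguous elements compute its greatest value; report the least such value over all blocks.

[-7, -6, -7, -6, 3, -9] → max 3
[-6, -7, -6, 3, -9, -2] → max 3
[-7, -6, 3, -9, -2, -12] → max 3
[-6, 3, -9, -2, -12, 8] → max 8
[3, -9, -2, -12, 8, -10] → max 8
[-9, -2, -12, 8, -10, -2] → max 8
[-2, -12, 8, -10, -2, -7] → max 8
[-12, 8, -10, -2, -7, -6] → max 8
[8, -10, -2, -7, -6, -3] → max 8
[-10, -2, -7, -6, -3, 11] → max 11
[-2, -7, -6, -3, 11, 10] → max 11
[-7, -6, -3, 11, 10, -12] → max 11
[-6, -3, 11, 10, -12, 6] → max 11
[-3, 11, 10, -12, 6, -10] → max 11
[11, 10, -12, 6, -10, 0] → max 11
Least of these is 3.

3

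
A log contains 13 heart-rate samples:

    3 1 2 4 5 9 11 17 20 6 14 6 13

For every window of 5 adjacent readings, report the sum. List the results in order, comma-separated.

15, 21, 31, 46, 62, 63, 68, 63, 59

Sliding a size-5 window across the 13 values:
[3, 1, 2, 4, 5] → sum 15
[1, 2, 4, 5, 9] → sum 21
[2, 4, 5, 9, 11] → sum 31
[4, 5, 9, 11, 17] → sum 46
[5, 9, 11, 17, 20] → sum 62
[9, 11, 17, 20, 6] → sum 63
[11, 17, 20, 6, 14] → sum 68
[17, 20, 6, 14, 6] → sum 63
[20, 6, 14, 6, 13] → sum 59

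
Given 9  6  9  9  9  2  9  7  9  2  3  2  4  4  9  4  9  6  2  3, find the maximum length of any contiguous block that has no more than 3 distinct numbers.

8

[9] 1 distinct, len 1
[9, 6] 2 distinct, len 2
[9, 6, 9] 2 distinct, len 3
[9, 6, 9, 9] 2 distinct, len 4
[9, 6, 9, 9, 9] 2 distinct, len 5
[9, 6, 9, 9, 9, 2] 3 distinct, len 6
[9, 6, 9, 9, 9, 2, 9] 3 distinct, len 7
[9, 9, 9, 2, 9, 7] 3 distinct, len 6
[9, 9, 9, 2, 9, 7, 9] 3 distinct, len 7
[9, 9, 9, 2, 9, 7, 9, 2] 3 distinct, len 8
[9, 2, 3] 3 distinct, len 3
[9, 2, 3, 2] 3 distinct, len 4
[2, 3, 2, 4] 3 distinct, len 4
[2, 3, 2, 4, 4] 3 distinct, len 5
[2, 4, 4, 9] 3 distinct, len 4
[2, 4, 4, 9, 4] 3 distinct, len 5
[2, 4, 4, 9, 4, 9] 3 distinct, len 6
[4, 4, 9, 4, 9, 6] 3 distinct, len 6
[9, 6, 2] 3 distinct, len 3
[6, 2, 3] 3 distinct, len 3
Longest length with ≤3 distinct: 8.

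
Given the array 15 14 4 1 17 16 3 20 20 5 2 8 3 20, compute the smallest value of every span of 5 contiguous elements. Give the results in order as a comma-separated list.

[15, 14, 4, 1, 17] → min 1
[14, 4, 1, 17, 16] → min 1
[4, 1, 17, 16, 3] → min 1
[1, 17, 16, 3, 20] → min 1
[17, 16, 3, 20, 20] → min 3
[16, 3, 20, 20, 5] → min 3
[3, 20, 20, 5, 2] → min 2
[20, 20, 5, 2, 8] → min 2
[20, 5, 2, 8, 3] → min 2
[5, 2, 8, 3, 20] → min 2

1, 1, 1, 1, 3, 3, 2, 2, 2, 2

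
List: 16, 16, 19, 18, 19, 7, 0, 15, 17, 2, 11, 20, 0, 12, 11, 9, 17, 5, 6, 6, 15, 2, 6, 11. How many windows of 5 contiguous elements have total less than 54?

[16, 16, 19, 18, 19] → sum 88
[16, 19, 18, 19, 7] → sum 79
[19, 18, 19, 7, 0] → sum 63
[18, 19, 7, 0, 15] → sum 59
[19, 7, 0, 15, 17] → sum 58
[7, 0, 15, 17, 2] → sum 41  < 54 ✓
[0, 15, 17, 2, 11] → sum 45  < 54 ✓
[15, 17, 2, 11, 20] → sum 65
[17, 2, 11, 20, 0] → sum 50  < 54 ✓
[2, 11, 20, 0, 12] → sum 45  < 54 ✓
[11, 20, 0, 12, 11] → sum 54
[20, 0, 12, 11, 9] → sum 52  < 54 ✓
[0, 12, 11, 9, 17] → sum 49  < 54 ✓
[12, 11, 9, 17, 5] → sum 54
[11, 9, 17, 5, 6] → sum 48  < 54 ✓
[9, 17, 5, 6, 6] → sum 43  < 54 ✓
[17, 5, 6, 6, 15] → sum 49  < 54 ✓
[5, 6, 6, 15, 2] → sum 34  < 54 ✓
[6, 6, 15, 2, 6] → sum 35  < 54 ✓
[6, 15, 2, 6, 11] → sum 40  < 54 ✓
12 windows satisfy the condition.

12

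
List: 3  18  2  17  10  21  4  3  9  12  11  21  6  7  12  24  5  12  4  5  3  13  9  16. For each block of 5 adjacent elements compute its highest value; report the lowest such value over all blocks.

3 18 2 17 10 → max 18
18 2 17 10 21 → max 21
2 17 10 21 4 → max 21
17 10 21 4 3 → max 21
10 21 4 3 9 → max 21
21 4 3 9 12 → max 21
4 3 9 12 11 → max 12
3 9 12 11 21 → max 21
9 12 11 21 6 → max 21
12 11 21 6 7 → max 21
11 21 6 7 12 → max 21
21 6 7 12 24 → max 24
6 7 12 24 5 → max 24
7 12 24 5 12 → max 24
12 24 5 12 4 → max 24
24 5 12 4 5 → max 24
5 12 4 5 3 → max 12
12 4 5 3 13 → max 13
4 5 3 13 9 → max 13
5 3 13 9 16 → max 16
Lowest of these is 12.

12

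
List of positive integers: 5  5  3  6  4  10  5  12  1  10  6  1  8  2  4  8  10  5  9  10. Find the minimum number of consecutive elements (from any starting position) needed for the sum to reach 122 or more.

Extend right; whenever the sum reaches 122, record the length and shrink from the left:
add 5: running sum 5 < 122
add 5: running sum 10 < 122
add 3: running sum 13 < 122
add 6: running sum 19 < 122
add 4: running sum 23 < 122
add 10: running sum 33 < 122
add 5: running sum 38 < 122
add 12: running sum 50 < 122
add 1: running sum 51 < 122
add 10: running sum 61 < 122
add 6: running sum 67 < 122
add 1: running sum 68 < 122
add 8: running sum 76 < 122
add 2: running sum 78 < 122
add 4: running sum 82 < 122
add 8: running sum 90 < 122
add 10: running sum 100 < 122
add 5: running sum 105 < 122
add 9: running sum 114 < 122
add 10: shortest ending here [5, 5, 3, 6, 4, 10, 5, 12, 1, 10, 6, 1, 8, 2, 4, 8, 10, 5, 9, 10] sum 124, len 20
Shortest qualifying length: 20.

20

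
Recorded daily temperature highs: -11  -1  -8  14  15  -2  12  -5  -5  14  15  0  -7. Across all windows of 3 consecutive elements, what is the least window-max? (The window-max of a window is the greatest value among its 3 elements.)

-1

[-11, -1, -8] → max -1
[-1, -8, 14] → max 14
[-8, 14, 15] → max 15
[14, 15, -2] → max 15
[15, -2, 12] → max 15
[-2, 12, -5] → max 12
[12, -5, -5] → max 12
[-5, -5, 14] → max 14
[-5, 14, 15] → max 15
[14, 15, 0] → max 15
[15, 0, -7] → max 15
Least of these is -1.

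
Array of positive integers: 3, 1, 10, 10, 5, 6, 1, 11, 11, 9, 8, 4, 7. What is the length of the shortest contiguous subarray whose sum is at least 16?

2

add 3: running sum 3 < 16
add 1: running sum 4 < 16
add 10: running sum 14 < 16
end 3: [10, 10] sum 20, len 2
end 4: [10, 10, 5] sum 25, len 3
end 5: [10, 5, 6] sum 21, len 3
end 6: [10, 5, 6, 1] sum 22, len 4
end 7: [6, 1, 11] sum 18, len 3
end 8: [11, 11] sum 22, len 2
end 9: [11, 9] sum 20, len 2
end 10: [9, 8] sum 17, len 2
end 11: [9, 8, 4] sum 21, len 3
end 12: [8, 4, 7] sum 19, len 3
Shortest qualifying length: 2.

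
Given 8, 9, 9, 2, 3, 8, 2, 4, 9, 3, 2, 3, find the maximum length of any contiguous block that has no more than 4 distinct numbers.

7

Extend right; when distinct count exceeds 4, shrink from the left:
[8] 1 distinct, len 1
[8, 9] 2 distinct, len 2
[8, 9, 9] 2 distinct, len 3
[8, 9, 9, 2] 3 distinct, len 4
[8, 9, 9, 2, 3] 4 distinct, len 5
[8, 9, 9, 2, 3, 8] 4 distinct, len 6
[8, 9, 9, 2, 3, 8, 2] 4 distinct, len 7
[2, 3, 8, 2, 4] 4 distinct, len 5
[8, 2, 4, 9] 4 distinct, len 4
[2, 4, 9, 3] 4 distinct, len 4
[2, 4, 9, 3, 2] 4 distinct, len 5
[2, 4, 9, 3, 2, 3] 4 distinct, len 6
Longest length with ≤4 distinct: 7.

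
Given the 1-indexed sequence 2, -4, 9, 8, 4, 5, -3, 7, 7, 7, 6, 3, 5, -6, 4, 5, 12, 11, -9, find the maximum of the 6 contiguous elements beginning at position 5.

7

Elements at indices 5..10: 4, 5, -3, 7, 7, 7
max(4, 5, -3, 7, 7, 7) = 7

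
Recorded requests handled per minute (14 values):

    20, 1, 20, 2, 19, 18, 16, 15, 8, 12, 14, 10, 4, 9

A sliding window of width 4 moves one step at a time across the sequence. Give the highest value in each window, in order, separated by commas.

20, 20, 20, 19, 19, 18, 16, 15, 14, 14, 14

Sliding a size-4 window across the 14 values:
[20, 1, 20, 2] → max 20
[1, 20, 2, 19] → max 20
[20, 2, 19, 18] → max 20
[2, 19, 18, 16] → max 19
[19, 18, 16, 15] → max 19
[18, 16, 15, 8] → max 18
[16, 15, 8, 12] → max 16
[15, 8, 12, 14] → max 15
[8, 12, 14, 10] → max 14
[12, 14, 10, 4] → max 14
[14, 10, 4, 9] → max 14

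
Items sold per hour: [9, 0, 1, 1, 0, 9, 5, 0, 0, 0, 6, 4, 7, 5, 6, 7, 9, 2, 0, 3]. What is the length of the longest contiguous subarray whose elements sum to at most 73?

19

[9] sum 9 len 1
[9, 0] sum 9 len 2
[9, 0, 1] sum 10 len 3
[9, 0, 1, 1] sum 11 len 4
[9, 0, 1, 1, 0] sum 11 len 5
[9, 0, 1, 1, 0, 9] sum 20 len 6
[9, 0, 1, 1, 0, 9, 5] sum 25 len 7
[9, 0, 1, 1, 0, 9, 5, 0] sum 25 len 8
[9, 0, 1, 1, 0, 9, 5, 0, 0] sum 25 len 9
[9, 0, 1, 1, 0, 9, 5, 0, 0, 0] sum 25 len 10
[9, 0, 1, 1, 0, 9, 5, 0, 0, 0, 6] sum 31 len 11
[9, 0, 1, 1, 0, 9, 5, 0, 0, 0, 6, 4] sum 35 len 12
[9, 0, 1, 1, 0, 9, 5, 0, 0, 0, 6, 4, 7] sum 42 len 13
[9, 0, 1, 1, 0, 9, 5, 0, 0, 0, 6, 4, 7, 5] sum 47 len 14
[9, 0, 1, 1, 0, 9, 5, 0, 0, 0, 6, 4, 7, 5, 6] sum 53 len 15
[9, 0, 1, 1, 0, 9, 5, 0, 0, 0, 6, 4, 7, 5, 6, 7] sum 60 len 16
[9, 0, 1, 1, 0, 9, 5, 0, 0, 0, 6, 4, 7, 5, 6, 7, 9] sum 69 len 17
[9, 0, 1, 1, 0, 9, 5, 0, 0, 0, 6, 4, 7, 5, 6, 7, 9, 2] sum 71 len 18
[9, 0, 1, 1, 0, 9, 5, 0, 0, 0, 6, 4, 7, 5, 6, 7, 9, 2, 0] sum 71 len 19
[0, 1, 1, 0, 9, 5, 0, 0, 0, 6, 4, 7, 5, 6, 7, 9, 2, 0, 3] sum 65 len 19
Longest length seen: 19.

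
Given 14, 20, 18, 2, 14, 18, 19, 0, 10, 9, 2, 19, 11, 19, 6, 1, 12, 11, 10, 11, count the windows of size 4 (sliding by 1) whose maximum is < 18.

4

[14, 20, 18, 2] → max 20
[20, 18, 2, 14] → max 20
[18, 2, 14, 18] → max 18
[2, 14, 18, 19] → max 19
[14, 18, 19, 0] → max 19
[18, 19, 0, 10] → max 19
[19, 0, 10, 9] → max 19
[0, 10, 9, 2] → max 10  < 18 ✓
[10, 9, 2, 19] → max 19
[9, 2, 19, 11] → max 19
[2, 19, 11, 19] → max 19
[19, 11, 19, 6] → max 19
[11, 19, 6, 1] → max 19
[19, 6, 1, 12] → max 19
[6, 1, 12, 11] → max 12  < 18 ✓
[1, 12, 11, 10] → max 12  < 18 ✓
[12, 11, 10, 11] → max 12  < 18 ✓
4 windows satisfy the condition.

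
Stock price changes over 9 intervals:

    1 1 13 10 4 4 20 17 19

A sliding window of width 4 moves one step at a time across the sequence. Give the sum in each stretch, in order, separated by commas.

1 1 13 10 → sum 25
1 13 10 4 → sum 28
13 10 4 4 → sum 31
10 4 4 20 → sum 38
4 4 20 17 → sum 45
4 20 17 19 → sum 60

25, 28, 31, 38, 45, 60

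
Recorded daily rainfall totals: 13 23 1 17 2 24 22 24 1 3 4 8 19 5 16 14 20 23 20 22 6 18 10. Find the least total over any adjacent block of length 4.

(13, 23, 1, 17) → sum 54
(23, 1, 17, 2) → sum 43
(1, 17, 2, 24) → sum 44
(17, 2, 24, 22) → sum 65
(2, 24, 22, 24) → sum 72
(24, 22, 24, 1) → sum 71
(22, 24, 1, 3) → sum 50
(24, 1, 3, 4) → sum 32
(1, 3, 4, 8) → sum 16
(3, 4, 8, 19) → sum 34
(4, 8, 19, 5) → sum 36
(8, 19, 5, 16) → sum 48
(19, 5, 16, 14) → sum 54
(5, 16, 14, 20) → sum 55
(16, 14, 20, 23) → sum 73
(14, 20, 23, 20) → sum 77
(20, 23, 20, 22) → sum 85
(23, 20, 22, 6) → sum 71
(20, 22, 6, 18) → sum 66
(22, 6, 18, 10) → sum 56
Least of these is 16.

16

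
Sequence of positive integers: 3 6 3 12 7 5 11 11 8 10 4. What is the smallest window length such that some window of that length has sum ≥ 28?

3

add 3: running sum 3 < 28
add 6: running sum 9 < 28
add 3: running sum 12 < 28
add 12: running sum 24 < 28
end 4: [6, 3, 12, 7] sum 28, len 4
end 5: [6, 3, 12, 7, 5] sum 33, len 5
end 6: [12, 7, 5, 11] sum 35, len 4
end 7: [7, 5, 11, 11] sum 34, len 4
end 8: [11, 11, 8] sum 30, len 3
end 9: [11, 8, 10] sum 29, len 3
end 10: [11, 8, 10, 4] sum 33, len 4
Shortest qualifying length: 3.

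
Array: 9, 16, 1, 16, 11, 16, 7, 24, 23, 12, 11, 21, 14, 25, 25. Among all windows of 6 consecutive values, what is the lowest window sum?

[9, 16, 1, 16, 11, 16] → sum 69
[16, 1, 16, 11, 16, 7] → sum 67
[1, 16, 11, 16, 7, 24] → sum 75
[16, 11, 16, 7, 24, 23] → sum 97
[11, 16, 7, 24, 23, 12] → sum 93
[16, 7, 24, 23, 12, 11] → sum 93
[7, 24, 23, 12, 11, 21] → sum 98
[24, 23, 12, 11, 21, 14] → sum 105
[23, 12, 11, 21, 14, 25] → sum 106
[12, 11, 21, 14, 25, 25] → sum 108
Lowest of these is 67.

67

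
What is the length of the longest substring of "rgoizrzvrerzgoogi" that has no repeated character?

5

add r: [r] len 1
add g: [r, g] len 2
add o: [r, g, o] len 3
add i: [r, g, o, i] len 4
add z: [r, g, o, i, z] len 5
add r (repeat r, move left end past it): [g, o, i, z, r] len 5
add z (repeat z, move left end past it): [r, z] len 2
add v: [r, z, v] len 3
add r (repeat r, move left end past it): [z, v, r] len 3
add e: [z, v, r, e] len 4
add r (repeat r, move left end past it): [e, r] len 2
add z: [e, r, z] len 3
add g: [e, r, z, g] len 4
add o: [e, r, z, g, o] len 5
add o (repeat o, move left end past it): [o] len 1
add g: [o, g] len 2
add i: [o, g, i] len 3
Longest all-distinct length: 5.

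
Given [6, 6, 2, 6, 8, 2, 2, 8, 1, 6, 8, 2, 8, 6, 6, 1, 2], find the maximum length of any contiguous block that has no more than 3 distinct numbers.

8

Extend right; when distinct count exceeds 3, shrink from the left:
[6] 1 distinct, len 1
[6, 6] 1 distinct, len 2
[6, 6, 2] 2 distinct, len 3
[6, 6, 2, 6] 2 distinct, len 4
[6, 6, 2, 6, 8] 3 distinct, len 5
[6, 6, 2, 6, 8, 2] 3 distinct, len 6
[6, 6, 2, 6, 8, 2, 2] 3 distinct, len 7
[6, 6, 2, 6, 8, 2, 2, 8] 3 distinct, len 8
[8, 2, 2, 8, 1] 3 distinct, len 5
[8, 1, 6] 3 distinct, len 3
[8, 1, 6, 8] 3 distinct, len 4
[6, 8, 2] 3 distinct, len 3
[6, 8, 2, 8] 3 distinct, len 4
[6, 8, 2, 8, 6] 3 distinct, len 5
[6, 8, 2, 8, 6, 6] 3 distinct, len 6
[8, 6, 6, 1] 3 distinct, len 4
[6, 6, 1, 2] 3 distinct, len 4
Longest length with ≤3 distinct: 8.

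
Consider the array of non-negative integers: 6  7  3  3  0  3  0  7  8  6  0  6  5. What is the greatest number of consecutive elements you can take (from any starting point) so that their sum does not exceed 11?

5

→ 6: sum 6, len 1
→ 7 (dropped 6): sum 7, len 1
→ 3: sum 10, len 2
→ 3 (dropped 7): sum 6, len 2
→ 0: sum 6, len 3
→ 3: sum 9, len 4
→ 0: sum 9, len 5
→ 7 (dropped 3, 3): sum 10, len 4
→ 8 (dropped 0, 3, 0, 7): sum 8, len 1
→ 6 (dropped 8): sum 6, len 1
→ 0: sum 6, len 2
→ 6 (dropped 6): sum 6, len 2
→ 5: sum 11, len 3
Longest length seen: 5.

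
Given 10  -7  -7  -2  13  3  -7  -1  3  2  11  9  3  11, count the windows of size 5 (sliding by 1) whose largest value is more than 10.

(10, -7, -7, -2, 13) → max 13  > 10 ✓
(-7, -7, -2, 13, 3) → max 13  > 10 ✓
(-7, -2, 13, 3, -7) → max 13  > 10 ✓
(-2, 13, 3, -7, -1) → max 13  > 10 ✓
(13, 3, -7, -1, 3) → max 13  > 10 ✓
(3, -7, -1, 3, 2) → max 3
(-7, -1, 3, 2, 11) → max 11  > 10 ✓
(-1, 3, 2, 11, 9) → max 11  > 10 ✓
(3, 2, 11, 9, 3) → max 11  > 10 ✓
(2, 11, 9, 3, 11) → max 11  > 10 ✓
9 windows satisfy the condition.

9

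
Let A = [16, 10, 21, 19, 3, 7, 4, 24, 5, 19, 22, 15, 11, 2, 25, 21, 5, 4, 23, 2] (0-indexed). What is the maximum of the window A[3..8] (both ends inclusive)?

Elements at indices 3..8: 19, 3, 7, 4, 24, 5
max(19, 3, 7, 4, 24, 5) = 24

24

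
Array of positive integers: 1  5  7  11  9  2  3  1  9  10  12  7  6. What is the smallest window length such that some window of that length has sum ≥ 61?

Extend right; whenever the sum reaches 61, record the length and shrink from the left:
add 1: running sum 1 < 61
add 5: running sum 6 < 61
add 7: running sum 13 < 61
add 11: running sum 24 < 61
add 9: running sum 33 < 61
add 2: running sum 35 < 61
add 3: running sum 38 < 61
add 1: running sum 39 < 61
add 9: running sum 48 < 61
add 10: running sum 58 < 61
add 12: shortest ending here [7, 11, 9, 2, 3, 1, 9, 10, 12] sum 64, len 9
add 7: shortest ending here [11, 9, 2, 3, 1, 9, 10, 12, 7] sum 64, len 9
add 6: shortest ending here [11, 9, 2, 3, 1, 9, 10, 12, 7, 6] sum 70, len 10
Shortest qualifying length: 9.

9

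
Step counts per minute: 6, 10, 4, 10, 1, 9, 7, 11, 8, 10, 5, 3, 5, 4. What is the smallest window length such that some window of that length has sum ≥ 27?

3

add 6: running sum 6 < 27
add 10: running sum 16 < 27
add 4: running sum 20 < 27
add 10: shortest ending here [6, 10, 4, 10] sum 30, len 4
add 1: shortest ending here [6, 10, 4, 10, 1] sum 31, len 5
add 9: shortest ending here [10, 4, 10, 1, 9] sum 34, len 5
add 7: shortest ending here [10, 1, 9, 7] sum 27, len 4
add 11: shortest ending here [9, 7, 11] sum 27, len 3
add 8: shortest ending here [9, 7, 11, 8] sum 35, len 4
add 10: shortest ending here [11, 8, 10] sum 29, len 3
add 5: shortest ending here [11, 8, 10, 5] sum 34, len 4
add 3: shortest ending here [11, 8, 10, 5, 3] sum 37, len 5
add 5: shortest ending here [8, 10, 5, 3, 5] sum 31, len 5
add 4: shortest ending here [10, 5, 3, 5, 4] sum 27, len 5
Shortest qualifying length: 3.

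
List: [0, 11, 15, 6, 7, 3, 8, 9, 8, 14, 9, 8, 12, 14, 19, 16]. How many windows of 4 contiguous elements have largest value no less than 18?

2

[0, 11, 15, 6] → max 15
[11, 15, 6, 7] → max 15
[15, 6, 7, 3] → max 15
[6, 7, 3, 8] → max 8
[7, 3, 8, 9] → max 9
[3, 8, 9, 8] → max 9
[8, 9, 8, 14] → max 14
[9, 8, 14, 9] → max 14
[8, 14, 9, 8] → max 14
[14, 9, 8, 12] → max 14
[9, 8, 12, 14] → max 14
[8, 12, 14, 19] → max 19  ≥ 18 ✓
[12, 14, 19, 16] → max 19  ≥ 18 ✓
2 windows satisfy the condition.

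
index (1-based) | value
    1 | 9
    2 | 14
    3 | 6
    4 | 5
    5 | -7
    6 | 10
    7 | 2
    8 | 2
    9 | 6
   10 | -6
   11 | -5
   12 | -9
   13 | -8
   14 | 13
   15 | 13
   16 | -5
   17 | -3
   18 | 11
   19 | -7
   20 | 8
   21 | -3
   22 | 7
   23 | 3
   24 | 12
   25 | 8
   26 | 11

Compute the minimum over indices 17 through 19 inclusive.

-7

Elements at indices 17..19: -3, 11, -7
min(-3, 11, -7) = -7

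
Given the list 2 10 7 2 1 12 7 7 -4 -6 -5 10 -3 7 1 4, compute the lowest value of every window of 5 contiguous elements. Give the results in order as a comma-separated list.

[2, 10, 7, 2, 1] → min 1
[10, 7, 2, 1, 12] → min 1
[7, 2, 1, 12, 7] → min 1
[2, 1, 12, 7, 7] → min 1
[1, 12, 7, 7, -4] → min -4
[12, 7, 7, -4, -6] → min -6
[7, 7, -4, -6, -5] → min -6
[7, -4, -6, -5, 10] → min -6
[-4, -6, -5, 10, -3] → min -6
[-6, -5, 10, -3, 7] → min -6
[-5, 10, -3, 7, 1] → min -5
[10, -3, 7, 1, 4] → min -3

1, 1, 1, 1, -4, -6, -6, -6, -6, -6, -5, -3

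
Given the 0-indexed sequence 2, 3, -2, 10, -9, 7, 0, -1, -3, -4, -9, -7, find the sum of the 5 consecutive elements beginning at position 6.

-17

Elements at indices 6..10: 0, -1, -3, -4, -9
sum(0, -1, -3, -4, -9) = -17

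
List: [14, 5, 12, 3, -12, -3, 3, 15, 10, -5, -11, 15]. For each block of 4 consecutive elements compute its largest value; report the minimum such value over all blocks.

Each size-4 window and its max:
14 5 12 3 → max 14
5 12 3 -12 → max 12
12 3 -12 -3 → max 12
3 -12 -3 3 → max 3
-12 -3 3 15 → max 15
-3 3 15 10 → max 15
3 15 10 -5 → max 15
15 10 -5 -11 → max 15
10 -5 -11 15 → max 15
Minimum of these is 3.

3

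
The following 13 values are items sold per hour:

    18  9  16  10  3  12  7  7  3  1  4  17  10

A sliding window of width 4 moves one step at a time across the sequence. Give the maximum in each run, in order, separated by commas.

[18, 9, 16, 10] → max 18
[9, 16, 10, 3] → max 16
[16, 10, 3, 12] → max 16
[10, 3, 12, 7] → max 12
[3, 12, 7, 7] → max 12
[12, 7, 7, 3] → max 12
[7, 7, 3, 1] → max 7
[7, 3, 1, 4] → max 7
[3, 1, 4, 17] → max 17
[1, 4, 17, 10] → max 17

18, 16, 16, 12, 12, 12, 7, 7, 17, 17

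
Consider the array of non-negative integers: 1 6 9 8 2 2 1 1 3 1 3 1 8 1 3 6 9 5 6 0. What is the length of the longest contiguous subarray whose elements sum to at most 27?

11

add 1: [1] sum 1, len 1
add 6: [1, 6] sum 7, len 2
add 9: [1, 6, 9] sum 16, len 3
add 8: [1, 6, 9, 8] sum 24, len 4
add 2: [1, 6, 9, 8, 2] sum 26, len 5
add 2: [6, 9, 8, 2, 2] sum 27, len 5
add 1: [9, 8, 2, 2, 1] sum 22, len 5
add 1: [9, 8, 2, 2, 1, 1] sum 23, len 6
add 3: [9, 8, 2, 2, 1, 1, 3] sum 26, len 7
add 1: [9, 8, 2, 2, 1, 1, 3, 1] sum 27, len 8
add 3: [8, 2, 2, 1, 1, 3, 1, 3] sum 21, len 8
add 1: [8, 2, 2, 1, 1, 3, 1, 3, 1] sum 22, len 9
add 8: [2, 2, 1, 1, 3, 1, 3, 1, 8] sum 22, len 9
add 1: [2, 2, 1, 1, 3, 1, 3, 1, 8, 1] sum 23, len 10
add 3: [2, 2, 1, 1, 3, 1, 3, 1, 8, 1, 3] sum 26, len 11
add 6: [1, 3, 1, 3, 1, 8, 1, 3, 6] sum 27, len 9
add 9: [8, 1, 3, 6, 9] sum 27, len 5
add 5: [1, 3, 6, 9, 5] sum 24, len 5
add 6: [6, 9, 5, 6] sum 26, len 4
add 0: [6, 9, 5, 6, 0] sum 26, len 5
Longest length seen: 11.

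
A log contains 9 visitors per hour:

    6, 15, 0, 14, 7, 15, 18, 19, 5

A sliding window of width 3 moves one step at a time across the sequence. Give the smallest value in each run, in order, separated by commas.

Sliding a size-3 window across the 9 values:
6 15 0 → min 0
15 0 14 → min 0
0 14 7 → min 0
14 7 15 → min 7
7 15 18 → min 7
15 18 19 → min 15
18 19 5 → min 5

0, 0, 0, 7, 7, 15, 5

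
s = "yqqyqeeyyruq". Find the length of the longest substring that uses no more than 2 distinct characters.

Extend right; when distinct count exceeds 2, shrink from the left:
[y] 1 distinct, len 1
[y, q] 2 distinct, len 2
[y, q, q] 2 distinct, len 3
[y, q, q, y] 2 distinct, len 4
[y, q, q, y, q] 2 distinct, len 5
[q, e] 2 distinct, len 2
[q, e, e] 2 distinct, len 3
[e, e, y] 2 distinct, len 3
[e, e, y, y] 2 distinct, len 4
[y, y, r] 2 distinct, len 3
[r, u] 2 distinct, len 2
[u, q] 2 distinct, len 2
Longest length with ≤2 distinct: 5.

5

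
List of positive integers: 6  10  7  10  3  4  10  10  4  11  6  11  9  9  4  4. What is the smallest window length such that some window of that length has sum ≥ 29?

add 6: running sum 6 < 29
add 10: running sum 16 < 29
add 7: running sum 23 < 29
end 3: [6, 10, 7, 10] sum 33, len 4
end 4: [10, 7, 10, 3] sum 30, len 4
end 5: [10, 7, 10, 3, 4] sum 34, len 5
end 6: [7, 10, 3, 4, 10] sum 34, len 5
end 7: [10, 3, 4, 10, 10] sum 37, len 5
end 8: [3, 4, 10, 10, 4] sum 31, len 5
end 9: [10, 10, 4, 11] sum 35, len 4
end 10: [10, 4, 11, 6] sum 31, len 4
end 11: [4, 11, 6, 11] sum 32, len 4
end 12: [11, 6, 11, 9] sum 37, len 4
end 13: [11, 9, 9] sum 29, len 3
end 14: [11, 9, 9, 4] sum 33, len 4
end 15: [11, 9, 9, 4, 4] sum 37, len 5
Shortest qualifying length: 3.

3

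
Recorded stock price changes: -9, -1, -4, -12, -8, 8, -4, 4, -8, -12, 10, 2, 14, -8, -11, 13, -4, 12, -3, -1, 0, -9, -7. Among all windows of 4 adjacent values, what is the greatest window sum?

18

-9 -1 -4 -12 → sum -26
-1 -4 -12 -8 → sum -25
-4 -12 -8 8 → sum -16
-12 -8 8 -4 → sum -16
-8 8 -4 4 → sum 0
8 -4 4 -8 → sum 0
-4 4 -8 -12 → sum -20
4 -8 -12 10 → sum -6
-8 -12 10 2 → sum -8
-12 10 2 14 → sum 14
10 2 14 -8 → sum 18
2 14 -8 -11 → sum -3
14 -8 -11 13 → sum 8
-8 -11 13 -4 → sum -10
-11 13 -4 12 → sum 10
13 -4 12 -3 → sum 18
-4 12 -3 -1 → sum 4
12 -3 -1 0 → sum 8
-3 -1 0 -9 → sum -13
-1 0 -9 -7 → sum -17
Greatest of these is 18.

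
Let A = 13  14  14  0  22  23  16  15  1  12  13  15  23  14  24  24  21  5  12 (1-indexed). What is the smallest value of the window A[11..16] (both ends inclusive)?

13

Elements at indices 11..16: 13, 15, 23, 14, 24, 24
min(13, 15, 23, 14, 24, 24) = 13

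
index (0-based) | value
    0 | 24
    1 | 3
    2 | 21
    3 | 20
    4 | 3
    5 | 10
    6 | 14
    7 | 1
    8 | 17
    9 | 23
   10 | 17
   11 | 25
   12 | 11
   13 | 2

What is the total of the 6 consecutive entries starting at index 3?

65

Elements at indices 3..8: 20, 3, 10, 14, 1, 17
sum(20, 3, 10, 14, 1, 17) = 65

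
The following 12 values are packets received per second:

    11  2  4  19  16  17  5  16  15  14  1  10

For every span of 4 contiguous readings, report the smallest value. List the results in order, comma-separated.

Sliding a size-4 window across the 12 values:
11 2 4 19 → min 2
2 4 19 16 → min 2
4 19 16 17 → min 4
19 16 17 5 → min 5
16 17 5 16 → min 5
17 5 16 15 → min 5
5 16 15 14 → min 5
16 15 14 1 → min 1
15 14 1 10 → min 1

2, 2, 4, 5, 5, 5, 5, 1, 1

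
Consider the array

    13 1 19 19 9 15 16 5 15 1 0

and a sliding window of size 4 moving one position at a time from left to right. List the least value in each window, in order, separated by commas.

13 1 19 19 → min 1
1 19 19 9 → min 1
19 19 9 15 → min 9
19 9 15 16 → min 9
9 15 16 5 → min 5
15 16 5 15 → min 5
16 5 15 1 → min 1
5 15 1 0 → min 0

1, 1, 9, 9, 5, 5, 1, 0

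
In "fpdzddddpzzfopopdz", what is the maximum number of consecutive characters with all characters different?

add f: [f] len 1
add p: [f, p] len 2
add d: [f, p, d] len 3
add z: [f, p, d, z] len 4
add d (repeat d, move left end past it): [z, d] len 2
add d (repeat d, move left end past it): [d] len 1
add d (repeat d, move left end past it): [d] len 1
add d (repeat d, move left end past it): [d] len 1
add p: [d, p] len 2
add z: [d, p, z] len 3
add z (repeat z, move left end past it): [z] len 1
add f: [z, f] len 2
add o: [z, f, o] len 3
add p: [z, f, o, p] len 4
add o (repeat o, move left end past it): [p, o] len 2
add p (repeat p, move left end past it): [o, p] len 2
add d: [o, p, d] len 3
add z: [o, p, d, z] len 4
Longest all-distinct length: 4.

4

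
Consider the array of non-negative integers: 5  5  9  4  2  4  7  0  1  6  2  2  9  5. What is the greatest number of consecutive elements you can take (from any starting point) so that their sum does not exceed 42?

11

add 5: [5] sum 5, len 1
add 5: [5, 5] sum 10, len 2
add 9: [5, 5, 9] sum 19, len 3
add 4: [5, 5, 9, 4] sum 23, len 4
add 2: [5, 5, 9, 4, 2] sum 25, len 5
add 4: [5, 5, 9, 4, 2, 4] sum 29, len 6
add 7: [5, 5, 9, 4, 2, 4, 7] sum 36, len 7
add 0: [5, 5, 9, 4, 2, 4, 7, 0] sum 36, len 8
add 1: [5, 5, 9, 4, 2, 4, 7, 0, 1] sum 37, len 9
add 6: [5, 9, 4, 2, 4, 7, 0, 1, 6] sum 38, len 9
add 2: [5, 9, 4, 2, 4, 7, 0, 1, 6, 2] sum 40, len 10
add 2: [5, 9, 4, 2, 4, 7, 0, 1, 6, 2, 2] sum 42, len 11
add 9: [4, 2, 4, 7, 0, 1, 6, 2, 2, 9] sum 37, len 10
add 5: [4, 2, 4, 7, 0, 1, 6, 2, 2, 9, 5] sum 42, len 11
Longest length seen: 11.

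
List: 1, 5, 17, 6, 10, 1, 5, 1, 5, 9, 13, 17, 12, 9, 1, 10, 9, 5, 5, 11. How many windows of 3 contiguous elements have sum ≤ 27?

1 5 17 → sum 23  ≤ 27 ✓
5 17 6 → sum 28
17 6 10 → sum 33
6 10 1 → sum 17  ≤ 27 ✓
10 1 5 → sum 16  ≤ 27 ✓
1 5 1 → sum 7  ≤ 27 ✓
5 1 5 → sum 11  ≤ 27 ✓
1 5 9 → sum 15  ≤ 27 ✓
5 9 13 → sum 27  ≤ 27 ✓
9 13 17 → sum 39
13 17 12 → sum 42
17 12 9 → sum 38
12 9 1 → sum 22  ≤ 27 ✓
9 1 10 → sum 20  ≤ 27 ✓
1 10 9 → sum 20  ≤ 27 ✓
10 9 5 → sum 24  ≤ 27 ✓
9 5 5 → sum 19  ≤ 27 ✓
5 5 11 → sum 21  ≤ 27 ✓
13 windows satisfy the condition.

13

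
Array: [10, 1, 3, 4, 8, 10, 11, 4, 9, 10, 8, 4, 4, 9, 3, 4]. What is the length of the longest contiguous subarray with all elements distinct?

6

[10] len 1
[10, 1] len 2
[10, 1, 3] len 3
[10, 1, 3, 4] len 4
[10, 1, 3, 4, 8] len 5
[1, 3, 4, 8, 10] len 5
[1, 3, 4, 8, 10, 11] len 6
[8, 10, 11, 4] len 4
[8, 10, 11, 4, 9] len 5
[11, 4, 9, 10] len 4
[11, 4, 9, 10, 8] len 5
[9, 10, 8, 4] len 4
[4] len 1
[4, 9] len 2
[4, 9, 3] len 3
[9, 3, 4] len 3
Longest all-distinct length: 6.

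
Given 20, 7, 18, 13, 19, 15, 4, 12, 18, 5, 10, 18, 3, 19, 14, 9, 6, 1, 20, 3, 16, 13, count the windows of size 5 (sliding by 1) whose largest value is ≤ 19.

13

(20, 7, 18, 13, 19) → max 20
(7, 18, 13, 19, 15) → max 19  ≤ 19 ✓
(18, 13, 19, 15, 4) → max 19  ≤ 19 ✓
(13, 19, 15, 4, 12) → max 19  ≤ 19 ✓
(19, 15, 4, 12, 18) → max 19  ≤ 19 ✓
(15, 4, 12, 18, 5) → max 18  ≤ 19 ✓
(4, 12, 18, 5, 10) → max 18  ≤ 19 ✓
(12, 18, 5, 10, 18) → max 18  ≤ 19 ✓
(18, 5, 10, 18, 3) → max 18  ≤ 19 ✓
(5, 10, 18, 3, 19) → max 19  ≤ 19 ✓
(10, 18, 3, 19, 14) → max 19  ≤ 19 ✓
(18, 3, 19, 14, 9) → max 19  ≤ 19 ✓
(3, 19, 14, 9, 6) → max 19  ≤ 19 ✓
(19, 14, 9, 6, 1) → max 19  ≤ 19 ✓
(14, 9, 6, 1, 20) → max 20
(9, 6, 1, 20, 3) → max 20
(6, 1, 20, 3, 16) → max 20
(1, 20, 3, 16, 13) → max 20
13 windows satisfy the condition.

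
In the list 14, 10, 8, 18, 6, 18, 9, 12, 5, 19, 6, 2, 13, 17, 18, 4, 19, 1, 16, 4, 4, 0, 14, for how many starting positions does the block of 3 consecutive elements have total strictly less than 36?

13

(14, 10, 8) → sum 32  < 36 ✓
(10, 8, 18) → sum 36
(8, 18, 6) → sum 32  < 36 ✓
(18, 6, 18) → sum 42
(6, 18, 9) → sum 33  < 36 ✓
(18, 9, 12) → sum 39
(9, 12, 5) → sum 26  < 36 ✓
(12, 5, 19) → sum 36
(5, 19, 6) → sum 30  < 36 ✓
(19, 6, 2) → sum 27  < 36 ✓
(6, 2, 13) → sum 21  < 36 ✓
(2, 13, 17) → sum 32  < 36 ✓
(13, 17, 18) → sum 48
(17, 18, 4) → sum 39
(18, 4, 19) → sum 41
(4, 19, 1) → sum 24  < 36 ✓
(19, 1, 16) → sum 36
(1, 16, 4) → sum 21  < 36 ✓
(16, 4, 4) → sum 24  < 36 ✓
(4, 4, 0) → sum 8  < 36 ✓
(4, 0, 14) → sum 18  < 36 ✓
13 windows satisfy the condition.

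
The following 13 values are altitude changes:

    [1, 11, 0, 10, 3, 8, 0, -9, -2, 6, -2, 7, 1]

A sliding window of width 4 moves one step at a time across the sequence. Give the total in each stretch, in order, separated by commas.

22, 24, 21, 21, 2, -3, -5, -7, 9, 12

[1, 11, 0, 10] → sum 22
[11, 0, 10, 3] → sum 24
[0, 10, 3, 8] → sum 21
[10, 3, 8, 0] → sum 21
[3, 8, 0, -9] → sum 2
[8, 0, -9, -2] → sum -3
[0, -9, -2, 6] → sum -5
[-9, -2, 6, -2] → sum -7
[-2, 6, -2, 7] → sum 9
[6, -2, 7, 1] → sum 12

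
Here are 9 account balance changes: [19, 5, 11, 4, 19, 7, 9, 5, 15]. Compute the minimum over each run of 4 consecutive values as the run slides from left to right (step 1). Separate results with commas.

Sliding a size-4 window across the 9 values:
(19, 5, 11, 4) → min 4
(5, 11, 4, 19) → min 4
(11, 4, 19, 7) → min 4
(4, 19, 7, 9) → min 4
(19, 7, 9, 5) → min 5
(7, 9, 5, 15) → min 5

4, 4, 4, 4, 5, 5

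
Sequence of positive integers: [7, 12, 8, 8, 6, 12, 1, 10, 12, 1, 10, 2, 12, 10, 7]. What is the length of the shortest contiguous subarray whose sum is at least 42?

add 7: running sum 7 < 42
add 12: running sum 19 < 42
add 8: running sum 27 < 42
add 8: running sum 35 < 42
add 6: running sum 41 < 42
add 12: shortest ending here [12, 8, 8, 6, 12] sum 46, len 5
add 1: shortest ending here [12, 8, 8, 6, 12, 1] sum 47, len 6
add 10: shortest ending here [8, 8, 6, 12, 1, 10] sum 45, len 6
add 12: shortest ending here [8, 6, 12, 1, 10, 12] sum 49, len 6
add 1: shortest ending here [6, 12, 1, 10, 12, 1] sum 42, len 6
add 10: shortest ending here [12, 1, 10, 12, 1, 10] sum 46, len 6
add 2: shortest ending here [12, 1, 10, 12, 1, 10, 2] sum 48, len 7
add 12: shortest ending here [10, 12, 1, 10, 2, 12] sum 47, len 6
add 10: shortest ending here [12, 1, 10, 2, 12, 10] sum 47, len 6
add 7: shortest ending here [1, 10, 2, 12, 10, 7] sum 42, len 6
Shortest qualifying length: 5.

5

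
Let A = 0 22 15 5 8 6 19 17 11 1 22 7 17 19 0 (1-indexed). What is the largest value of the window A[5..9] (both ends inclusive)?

19

Elements at indices 5..9: 8, 6, 19, 17, 11
max(8, 6, 19, 17, 11) = 19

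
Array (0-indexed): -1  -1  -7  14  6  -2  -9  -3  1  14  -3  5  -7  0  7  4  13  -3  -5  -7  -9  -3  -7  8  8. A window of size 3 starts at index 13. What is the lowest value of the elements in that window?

0

Elements at indices 13..15: 0, 7, 4
min(0, 7, 4) = 0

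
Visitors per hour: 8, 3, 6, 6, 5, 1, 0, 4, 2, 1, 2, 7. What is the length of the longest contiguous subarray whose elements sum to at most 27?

9

add 8: [8] sum 8, len 1
add 3: [8, 3] sum 11, len 2
add 6: [8, 3, 6] sum 17, len 3
add 6: [8, 3, 6, 6] sum 23, len 4
add 5: [3, 6, 6, 5] sum 20, len 4
add 1: [3, 6, 6, 5, 1] sum 21, len 5
add 0: [3, 6, 6, 5, 1, 0] sum 21, len 6
add 4: [3, 6, 6, 5, 1, 0, 4] sum 25, len 7
add 2: [3, 6, 6, 5, 1, 0, 4, 2] sum 27, len 8
add 1: [6, 6, 5, 1, 0, 4, 2, 1] sum 25, len 8
add 2: [6, 6, 5, 1, 0, 4, 2, 1, 2] sum 27, len 9
add 7: [5, 1, 0, 4, 2, 1, 2, 7] sum 22, len 8
Longest length seen: 9.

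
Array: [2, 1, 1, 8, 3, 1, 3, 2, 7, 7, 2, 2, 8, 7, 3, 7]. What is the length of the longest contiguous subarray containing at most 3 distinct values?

add 2: window [2] (1 distinct), len 1
add 1: window [2, 1] (2 distinct), len 2
add 1: window [2, 1, 1] (2 distinct), len 3
add 8: window [2, 1, 1, 8] (3 distinct), len 4
add 3: window [1, 1, 8, 3] (3 distinct), len 4
add 1: window [1, 1, 8, 3, 1] (3 distinct), len 5
add 3: window [1, 1, 8, 3, 1, 3] (3 distinct), len 6
add 2: window [3, 1, 3, 2] (3 distinct), len 4
add 7: window [3, 2, 7] (3 distinct), len 3
add 7: window [3, 2, 7, 7] (3 distinct), len 4
add 2: window [3, 2, 7, 7, 2] (3 distinct), len 5
add 2: window [3, 2, 7, 7, 2, 2] (3 distinct), len 6
add 8: window [2, 7, 7, 2, 2, 8] (3 distinct), len 6
add 7: window [2, 7, 7, 2, 2, 8, 7] (3 distinct), len 7
add 3: window [8, 7, 3] (3 distinct), len 3
add 7: window [8, 7, 3, 7] (3 distinct), len 4
Longest length with ≤3 distinct: 7.

7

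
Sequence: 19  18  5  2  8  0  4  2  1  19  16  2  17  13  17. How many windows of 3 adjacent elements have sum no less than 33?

[19, 18, 5] → sum 42  ≥ 33 ✓
[18, 5, 2] → sum 25
[5, 2, 8] → sum 15
[2, 8, 0] → sum 10
[8, 0, 4] → sum 12
[0, 4, 2] → sum 6
[4, 2, 1] → sum 7
[2, 1, 19] → sum 22
[1, 19, 16] → sum 36  ≥ 33 ✓
[19, 16, 2] → sum 37  ≥ 33 ✓
[16, 2, 17] → sum 35  ≥ 33 ✓
[2, 17, 13] → sum 32
[17, 13, 17] → sum 47  ≥ 33 ✓
5 windows satisfy the condition.

5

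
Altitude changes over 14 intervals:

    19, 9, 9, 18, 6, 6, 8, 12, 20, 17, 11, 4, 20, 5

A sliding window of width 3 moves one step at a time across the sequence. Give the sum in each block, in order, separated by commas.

37, 36, 33, 30, 20, 26, 40, 49, 48, 32, 35, 29

(19, 9, 9) → sum 37
(9, 9, 18) → sum 36
(9, 18, 6) → sum 33
(18, 6, 6) → sum 30
(6, 6, 8) → sum 20
(6, 8, 12) → sum 26
(8, 12, 20) → sum 40
(12, 20, 17) → sum 49
(20, 17, 11) → sum 48
(17, 11, 4) → sum 32
(11, 4, 20) → sum 35
(4, 20, 5) → sum 29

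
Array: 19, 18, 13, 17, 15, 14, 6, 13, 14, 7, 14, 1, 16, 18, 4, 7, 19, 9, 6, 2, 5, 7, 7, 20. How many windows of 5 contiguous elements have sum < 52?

8

19 18 13 17 15 → sum 82
18 13 17 15 14 → sum 77
13 17 15 14 6 → sum 65
17 15 14 6 13 → sum 65
15 14 6 13 14 → sum 62
14 6 13 14 7 → sum 54
6 13 14 7 14 → sum 54
13 14 7 14 1 → sum 49  < 52 ✓
14 7 14 1 16 → sum 52
7 14 1 16 18 → sum 56
14 1 16 18 4 → sum 53
1 16 18 4 7 → sum 46  < 52 ✓
16 18 4 7 19 → sum 64
18 4 7 19 9 → sum 57
4 7 19 9 6 → sum 45  < 52 ✓
7 19 9 6 2 → sum 43  < 52 ✓
19 9 6 2 5 → sum 41  < 52 ✓
9 6 2 5 7 → sum 29  < 52 ✓
6 2 5 7 7 → sum 27  < 52 ✓
2 5 7 7 20 → sum 41  < 52 ✓
8 windows satisfy the condition.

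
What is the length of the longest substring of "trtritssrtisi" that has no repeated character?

add t: [t] len 1
add r: [t, r] len 2
add t (repeat t, move left end past it): [r, t] len 2
add r (repeat r, move left end past it): [t, r] len 2
add i: [t, r, i] len 3
add t (repeat t, move left end past it): [r, i, t] len 3
add s: [r, i, t, s] len 4
add s (repeat s, move left end past it): [s] len 1
add r: [s, r] len 2
add t: [s, r, t] len 3
add i: [s, r, t, i] len 4
add s (repeat s, move left end past it): [r, t, i, s] len 4
add i (repeat i, move left end past it): [s, i] len 2
Longest all-distinct length: 4.

4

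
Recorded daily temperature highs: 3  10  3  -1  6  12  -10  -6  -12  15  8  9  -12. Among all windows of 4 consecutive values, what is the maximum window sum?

3 10 3 -1 → sum 15
10 3 -1 6 → sum 18
3 -1 6 12 → sum 20
-1 6 12 -10 → sum 7
6 12 -10 -6 → sum 2
12 -10 -6 -12 → sum -16
-10 -6 -12 15 → sum -13
-6 -12 15 8 → sum 5
-12 15 8 9 → sum 20
15 8 9 -12 → sum 20
Maximum of these is 20.

20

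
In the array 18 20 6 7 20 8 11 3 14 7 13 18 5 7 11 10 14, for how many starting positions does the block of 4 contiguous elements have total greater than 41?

8

[18, 20, 6, 7] → sum 51  > 41 ✓
[20, 6, 7, 20] → sum 53  > 41 ✓
[6, 7, 20, 8] → sum 41
[7, 20, 8, 11] → sum 46  > 41 ✓
[20, 8, 11, 3] → sum 42  > 41 ✓
[8, 11, 3, 14] → sum 36
[11, 3, 14, 7] → sum 35
[3, 14, 7, 13] → sum 37
[14, 7, 13, 18] → sum 52  > 41 ✓
[7, 13, 18, 5] → sum 43  > 41 ✓
[13, 18, 5, 7] → sum 43  > 41 ✓
[18, 5, 7, 11] → sum 41
[5, 7, 11, 10] → sum 33
[7, 11, 10, 14] → sum 42  > 41 ✓
8 windows satisfy the condition.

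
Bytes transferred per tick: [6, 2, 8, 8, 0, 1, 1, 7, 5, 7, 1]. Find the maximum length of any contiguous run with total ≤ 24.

Extend to the right; shrink from the left whenever the sum exceeds 24:
[6] sum 6 len 1
[6, 2] sum 8 len 2
[6, 2, 8] sum 16 len 3
[6, 2, 8, 8] sum 24 len 4
[6, 2, 8, 8, 0] sum 24 len 5
[2, 8, 8, 0, 1] sum 19 len 5
[2, 8, 8, 0, 1, 1] sum 20 len 6
[8, 0, 1, 1, 7] sum 17 len 5
[8, 0, 1, 1, 7, 5] sum 22 len 6
[0, 1, 1, 7, 5, 7] sum 21 len 6
[0, 1, 1, 7, 5, 7, 1] sum 22 len 7
Longest length seen: 7.

7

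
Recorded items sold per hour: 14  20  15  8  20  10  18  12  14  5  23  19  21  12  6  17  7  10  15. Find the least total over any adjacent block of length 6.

(14, 20, 15, 8, 20, 10) → sum 87
(20, 15, 8, 20, 10, 18) → sum 91
(15, 8, 20, 10, 18, 12) → sum 83
(8, 20, 10, 18, 12, 14) → sum 82
(20, 10, 18, 12, 14, 5) → sum 79
(10, 18, 12, 14, 5, 23) → sum 82
(18, 12, 14, 5, 23, 19) → sum 91
(12, 14, 5, 23, 19, 21) → sum 94
(14, 5, 23, 19, 21, 12) → sum 94
(5, 23, 19, 21, 12, 6) → sum 86
(23, 19, 21, 12, 6, 17) → sum 98
(19, 21, 12, 6, 17, 7) → sum 82
(21, 12, 6, 17, 7, 10) → sum 73
(12, 6, 17, 7, 10, 15) → sum 67
Least of these is 67.

67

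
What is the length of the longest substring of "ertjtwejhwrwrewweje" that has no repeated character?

5

[e] len 1
[e, r] len 2
[e, r, t] len 3
[e, r, t, j] len 4
[j, t] len 2
[j, t, w] len 3
[j, t, w, e] len 4
[t, w, e, j] len 4
[t, w, e, j, h] len 5
[e, j, h, w] len 4
[e, j, h, w, r] len 5
[r, w] len 2
[w, r] len 2
[w, r, e] len 3
[r, e, w] len 3
[w] len 1
[w, e] len 2
[w, e, j] len 3
[j, e] len 2
Longest all-distinct length: 5.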